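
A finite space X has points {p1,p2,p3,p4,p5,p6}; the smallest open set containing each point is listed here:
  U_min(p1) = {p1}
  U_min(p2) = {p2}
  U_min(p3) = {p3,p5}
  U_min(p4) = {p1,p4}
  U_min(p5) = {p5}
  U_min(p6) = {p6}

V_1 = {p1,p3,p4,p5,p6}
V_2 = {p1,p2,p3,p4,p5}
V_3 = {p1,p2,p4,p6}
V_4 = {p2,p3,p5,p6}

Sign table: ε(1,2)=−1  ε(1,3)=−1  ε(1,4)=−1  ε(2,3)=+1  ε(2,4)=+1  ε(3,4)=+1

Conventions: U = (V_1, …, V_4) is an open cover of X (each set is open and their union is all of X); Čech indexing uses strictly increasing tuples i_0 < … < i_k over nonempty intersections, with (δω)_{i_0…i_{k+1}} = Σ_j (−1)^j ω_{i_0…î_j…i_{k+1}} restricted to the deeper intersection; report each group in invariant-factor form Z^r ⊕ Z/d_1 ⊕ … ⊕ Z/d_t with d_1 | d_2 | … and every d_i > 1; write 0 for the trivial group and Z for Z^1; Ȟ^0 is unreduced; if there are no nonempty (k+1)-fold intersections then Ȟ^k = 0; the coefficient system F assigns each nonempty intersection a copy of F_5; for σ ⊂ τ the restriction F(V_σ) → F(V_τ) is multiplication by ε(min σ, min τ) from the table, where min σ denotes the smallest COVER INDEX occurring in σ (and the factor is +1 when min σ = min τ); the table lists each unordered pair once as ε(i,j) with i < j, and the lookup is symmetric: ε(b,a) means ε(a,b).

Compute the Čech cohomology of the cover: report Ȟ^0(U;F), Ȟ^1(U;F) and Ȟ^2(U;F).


cover nerve:
  V12={p1,p3,p4,p5} V13={p1,p4,p6} V14={p3,p5,p6} V23={p1,p2,p4} V24={p2,p3,p5} V34={p2,p6}
  V123={p1,p4} V124={p3,p5} V134={p6} V234={p2}
C dims 4,6,4; δ0: rk_F5 3; δ1: rk_F5 3
Ȟ^0: (4−3)−0=1 ⇒ Z/5
Ȟ^1: (6−3)−3=0 ⇒ 0
Ȟ^2: (4−0)−3=1 ⇒ Z/5

Ȟ^0 = Z/5, Ȟ^1 = 0 and Ȟ^2 = Z/5


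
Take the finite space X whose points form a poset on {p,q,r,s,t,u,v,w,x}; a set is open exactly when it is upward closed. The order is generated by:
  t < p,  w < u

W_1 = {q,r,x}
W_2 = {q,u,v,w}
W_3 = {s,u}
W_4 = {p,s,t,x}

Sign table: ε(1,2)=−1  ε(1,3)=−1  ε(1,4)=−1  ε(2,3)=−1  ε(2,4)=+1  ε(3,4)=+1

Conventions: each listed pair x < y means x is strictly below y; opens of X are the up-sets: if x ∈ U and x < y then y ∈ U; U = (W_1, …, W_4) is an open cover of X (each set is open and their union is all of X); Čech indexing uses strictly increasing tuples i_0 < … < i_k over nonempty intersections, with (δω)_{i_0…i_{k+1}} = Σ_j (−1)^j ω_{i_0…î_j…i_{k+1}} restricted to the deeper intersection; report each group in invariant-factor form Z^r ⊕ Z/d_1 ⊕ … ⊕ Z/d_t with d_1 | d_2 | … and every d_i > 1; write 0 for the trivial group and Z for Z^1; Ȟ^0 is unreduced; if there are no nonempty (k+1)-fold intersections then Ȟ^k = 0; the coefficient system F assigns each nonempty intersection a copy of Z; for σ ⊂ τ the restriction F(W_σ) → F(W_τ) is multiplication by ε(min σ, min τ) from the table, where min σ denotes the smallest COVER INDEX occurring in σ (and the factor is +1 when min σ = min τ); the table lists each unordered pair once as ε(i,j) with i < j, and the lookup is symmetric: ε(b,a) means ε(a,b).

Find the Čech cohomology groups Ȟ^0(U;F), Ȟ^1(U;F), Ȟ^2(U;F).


nerve of the cover:
  W12={q} W14={x} W23={u} W34={s}
C dims 4,4; δ0: rk 4, SNF 1^3·2
Ȟ^0 = (4 − 4) − 0 = 0, so Ȟ^0 ≅ 0
Ȟ^1 = (4 − 0) − 4 = 0 plus torsion [2], so Ȟ^1 ≅ Z/2
Ȟ^2 = (0 − 0) − 0 = 0, so Ȟ^2 ≅ 0

Ȟ^0(U;F) ≅ 0, Ȟ^1(U;F) ≅ Z/2 and Ȟ^2(U;F) ≅ 0


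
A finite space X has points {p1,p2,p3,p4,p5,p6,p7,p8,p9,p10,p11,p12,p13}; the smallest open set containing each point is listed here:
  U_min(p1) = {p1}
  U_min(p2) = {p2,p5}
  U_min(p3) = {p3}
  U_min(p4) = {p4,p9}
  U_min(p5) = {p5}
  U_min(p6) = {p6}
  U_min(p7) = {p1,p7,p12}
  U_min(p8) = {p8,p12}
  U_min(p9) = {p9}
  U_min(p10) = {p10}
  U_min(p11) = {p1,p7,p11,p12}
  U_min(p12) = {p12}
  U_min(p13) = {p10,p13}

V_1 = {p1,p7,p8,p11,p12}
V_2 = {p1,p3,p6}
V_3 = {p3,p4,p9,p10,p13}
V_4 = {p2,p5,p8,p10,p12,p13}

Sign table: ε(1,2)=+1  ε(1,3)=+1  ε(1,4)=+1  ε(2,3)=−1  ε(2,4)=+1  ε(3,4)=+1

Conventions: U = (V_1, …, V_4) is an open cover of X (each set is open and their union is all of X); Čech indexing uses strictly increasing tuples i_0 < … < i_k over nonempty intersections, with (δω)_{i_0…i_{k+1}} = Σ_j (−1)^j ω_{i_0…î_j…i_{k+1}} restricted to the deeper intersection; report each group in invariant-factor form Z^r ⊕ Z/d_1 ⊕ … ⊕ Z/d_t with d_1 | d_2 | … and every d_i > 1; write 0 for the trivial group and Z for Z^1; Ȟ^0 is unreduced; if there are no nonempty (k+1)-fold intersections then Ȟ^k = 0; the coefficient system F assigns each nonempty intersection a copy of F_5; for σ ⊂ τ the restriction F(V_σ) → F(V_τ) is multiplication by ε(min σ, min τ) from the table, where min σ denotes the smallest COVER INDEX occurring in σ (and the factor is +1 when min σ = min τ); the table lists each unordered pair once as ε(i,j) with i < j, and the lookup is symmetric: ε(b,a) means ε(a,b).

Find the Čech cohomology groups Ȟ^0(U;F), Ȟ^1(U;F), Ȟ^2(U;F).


Ȟ^0 = 0,  Ȟ^1 = 0,  Ȟ^2 = 0

nonempty intersections:
  V12={p1} V14={p8,p12} V23={p3} V34={p10,p13}
C dims 4,4; δ0: rk_F5 4
Ȟ^0: (4−4)−0=0 ⇒ 0
Ȟ^1: (4−0)−4=0 ⇒ 0
Ȟ^2: (0−0)−0=0 ⇒ 0


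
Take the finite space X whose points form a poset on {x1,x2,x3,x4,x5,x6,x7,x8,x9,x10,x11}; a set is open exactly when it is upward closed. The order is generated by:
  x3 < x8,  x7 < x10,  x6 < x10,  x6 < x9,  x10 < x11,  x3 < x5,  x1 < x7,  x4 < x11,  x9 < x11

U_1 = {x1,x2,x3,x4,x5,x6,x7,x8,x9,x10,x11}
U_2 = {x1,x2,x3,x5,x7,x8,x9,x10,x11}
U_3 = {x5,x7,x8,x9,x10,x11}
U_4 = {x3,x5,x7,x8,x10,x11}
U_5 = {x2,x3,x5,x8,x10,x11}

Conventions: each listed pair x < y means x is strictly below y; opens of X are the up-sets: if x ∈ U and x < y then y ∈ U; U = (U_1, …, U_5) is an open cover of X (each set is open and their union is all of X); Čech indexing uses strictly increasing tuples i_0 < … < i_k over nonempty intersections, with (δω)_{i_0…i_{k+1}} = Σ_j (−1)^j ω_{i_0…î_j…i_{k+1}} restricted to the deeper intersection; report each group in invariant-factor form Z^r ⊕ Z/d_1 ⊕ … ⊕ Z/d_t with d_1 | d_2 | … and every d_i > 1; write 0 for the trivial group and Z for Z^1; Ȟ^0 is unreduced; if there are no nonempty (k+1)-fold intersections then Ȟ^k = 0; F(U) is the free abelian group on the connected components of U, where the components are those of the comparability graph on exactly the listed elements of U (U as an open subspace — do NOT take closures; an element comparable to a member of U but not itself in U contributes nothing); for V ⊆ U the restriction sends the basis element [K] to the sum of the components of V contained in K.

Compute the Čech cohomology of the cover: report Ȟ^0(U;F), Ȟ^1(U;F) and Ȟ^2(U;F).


Ȟ^0 ≅ Z^3, Ȟ^1 ≅ 0 and Ȟ^2 ≅ 0

cover nerve:
  U12={x1,x2,x3,x5,x7,x8,x9,x10,x11} U13={x5,x7,x8,x9,x10,x11} U14={x3,x5,x7,x8,x10,x11} U15={x2,x3,x5,x8,x10,x11} U23={x5,x7,x8,x9,x10,x11} U24={x3,x5,x7,x8,x10,x11} U25={x2,x3,x5,x8,x10,x11} U34={x5,x7,x8,x10,x11} U35={x5,x8,x10,x11} U45={x3,x5,x8,x10,x11}
  U123={x5,x7,x8,x9,x10,x11} U124={x3,x5,x7,x8,x10,x11} U125={x2,x3,x5,x8,x10,x11} U134={x5,x7,x8,x10,x11} U135={x5,x8,x10,x11} U145={x3,x5,x8,x10,x11} U234={x5,x7,x8,x10,x11} U235={x5,x8,x10,x11} U245={x3,x5,x8,x10,x11} U345={x5,x8,x10,x11}
  U1234={x5,x7,x8,x10,x11} U1235={x5,x8,x10,x11} U1245={x3,x5,x8,x10,x11} U1345={x5,x8,x10,x11} U2345={x5,x8,x10,x11}
  U12345={x5,x8,x10,x11}
components per intersection:
  U1: {x1,x4,x6,x7,x9,x10,x11} {x2} {x3,x5,x8}
  U2: {x1,x7,x9,x10,x11} {x2} {x3,x5,x8}
  U3: {x5} {x7,x9,x10,x11} {x8}
  U4: {x3,x5,x8} {x7,x10,x11}
  U5: {x2} {x3,x5,x8} {x10,x11}
  U12: {x1,x7,x9,x10,x11} {x2} {x3,x5,x8}
  U13: {x5} {x7,x9,x10,x11} {x8}
  U14: {x3,x5,x8} {x7,x10,x11}
  U15: {x2} {x3,x5,x8} {x10,x11}
  U23: {x5} {x7,x9,x10,x11} {x8}
  U24: {x3,x5,x8} {x7,x10,x11}
  U25: {x2} {x3,x5,x8} {x10,x11}
  U34: {x5} {x7,x10,x11} {x8}
  U35: {x5} {x8} {x10,x11}
  U45: {x3,x5,x8} {x10,x11}
  U123: {x5} {x7,x9,x10,x11} {x8}
  U124: {x3,x5,x8} {x7,x10,x11}
  U125: {x2} {x3,x5,x8} {x10,x11}
  U134: {x5} {x7,x10,x11} {x8}
  U135: {x5} {x8} {x10,x11}
  U145: {x3,x5,x8} {x10,x11}
  U234: {x5} {x7,x10,x11} {x8}
  U235: {x5} {x8} {x10,x11}
  U245: {x3,x5,x8} {x10,x11}
  U345: {x5} {x8} {x10,x11}
  U1234: {x5} {x7,x10,x11} {x8}
  U1235: {x5} {x8} {x10,x11}
  U1245: {x3,x5,x8} {x10,x11}
  U1345: {x5} {x8} {x10,x11}
  U2345: {x5} {x8} {x10,x11}
  U12345: {x5} {x8} {x10,x11}
C dims 14,27,27,14; δ0: rk 11, SNF 1^11; δ1: rk 16, SNF 1^16; δ2: rk 11, SNF 1^11
Ȟ^0: (14−11)−0=3 ⇒ Z^3
Ȟ^1: (27−16)−11=0 ⇒ 0
Ȟ^2: (27−11)−16=0 ⇒ 0


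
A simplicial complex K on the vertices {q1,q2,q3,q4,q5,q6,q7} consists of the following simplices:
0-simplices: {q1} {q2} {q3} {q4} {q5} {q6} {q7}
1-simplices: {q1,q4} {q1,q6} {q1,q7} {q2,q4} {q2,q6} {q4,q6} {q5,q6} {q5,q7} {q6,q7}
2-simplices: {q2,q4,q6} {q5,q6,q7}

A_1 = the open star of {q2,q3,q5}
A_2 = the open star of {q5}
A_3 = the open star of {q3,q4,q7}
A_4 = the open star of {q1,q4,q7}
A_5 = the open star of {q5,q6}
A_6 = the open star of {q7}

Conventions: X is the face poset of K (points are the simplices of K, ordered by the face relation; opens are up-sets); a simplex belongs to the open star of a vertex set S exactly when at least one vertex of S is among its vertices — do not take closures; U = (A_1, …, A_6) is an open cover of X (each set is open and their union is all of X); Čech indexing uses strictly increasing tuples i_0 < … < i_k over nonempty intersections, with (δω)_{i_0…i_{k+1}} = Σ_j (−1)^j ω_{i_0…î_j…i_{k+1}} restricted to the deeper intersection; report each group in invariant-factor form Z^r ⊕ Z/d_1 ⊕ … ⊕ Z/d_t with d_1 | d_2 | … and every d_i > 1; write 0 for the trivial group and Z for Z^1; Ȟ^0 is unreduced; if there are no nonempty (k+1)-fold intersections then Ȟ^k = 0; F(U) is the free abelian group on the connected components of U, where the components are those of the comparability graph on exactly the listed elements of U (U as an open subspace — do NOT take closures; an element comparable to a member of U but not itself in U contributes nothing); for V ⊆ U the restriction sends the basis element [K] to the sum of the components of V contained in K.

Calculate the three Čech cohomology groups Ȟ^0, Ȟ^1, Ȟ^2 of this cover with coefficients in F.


cover nerve:
  A1={{q2},{q3},{q5},{q2,q4},{q2,q6},{q5,q6},{q5,q7},{q2,q4,q6},{q5,q6,q7}} A2={{q5},{q5,q6},{q5,q7},{q5,q6,q7}} A3={{q3},{q4},{q7},{q1,q4},{q1,q7},{q2,q4},{q4,q6},{q5,q7},{q6,q7},{q2,q4,q6},{q5,q6,q7}} A4={{q1},{q4},{q7},{q1,q4},{q1,q6},{q1,q7},{q2,q4},{q4,q6},{q5,q7},{q6,q7},{q2,q4,q6},{q5,q6,q7}} A5={{q5},{q6},{q1,q6},{q2,q6},{q4,q6},{q5,q6},{q5,q7},{q6,q7},{q2,q4,q6},{q5,q6,q7}} A6={{q7},{q1,q7},{q5,q7},{q6,q7},{q5,q6,q7}}
  A12={{q5},{q5,q6},{q5,q7},{q5,q6,q7}} A13={{q3},{q2,q4},{q5,q7},{q2,q4,q6},{q5,q6,q7}} A14={{q2,q4},{q5,q7},{q2,q4,q6},{q5,q6,q7}} A15={{q5},{q2,q6},{q5,q6},{q5,q7},{q2,q4,q6},{q5,q6,q7}} A16={{q5,q7},{q5,q6,q7}} A23={{q5,q7},{q5,q6,q7}} A24={{q5,q7},{q5,q6,q7}} A25={{q5},{q5,q6},{q5,q7},{q5,q6,q7}} A26={{q5,q7},{q5,q6,q7}} A34={{q4},{q7},{q1,q4},{q1,q7},{q2,q4},{q4,q6},{q5,q7},{q6,q7},{q2,q4,q6},{q5,q6,q7}} A35={{q4,q6},{q5,q7},{q6,q7},{q2,q4,q6},{q5,q6,q7}} A36={{q7},{q1,q7},{q5,q7},{q6,q7},{q5,q6,q7}} A45={{q1,q6},{q4,q6},{q5,q7},{q6,q7},{q2,q4,q6},{q5,q6,q7}} A46={{q7},{q1,q7},{q5,q7},{q6,q7},{q5,q6,q7}} A56={{q5,q7},{q6,q7},{q5,q6,q7}}
  A123={{q5,q7},{q5,q6,q7}} A124={{q5,q7},{q5,q6,q7}} A125={{q5},{q5,q6},{q5,q7},{q5,q6,q7}} A126={{q5,q7},{q5,q6,q7}} A134={{q2,q4},{q5,q7},{q2,q4,q6},{q5,q6,q7}} A135={{q5,q7},{q2,q4,q6},{q5,q6,q7}} A136={{q5,q7},{q5,q6,q7}} A145={{q5,q7},{q2,q4,q6},{q5,q6,q7}} A146={{q5,q7},{q5,q6,q7}} A156={{q5,q7},{q5,q6,q7}} A234={{q5,q7},{q5,q6,q7}} A235={{q5,q7},{q5,q6,q7}} A236={{q5,q7},{q5,q6,q7}} A245={{q5,q7},{q5,q6,q7}} A246={{q5,q7},{q5,q6,q7}} A256={{q5,q7},{q5,q6,q7}} A345={{q4,q6},{q5,q7},{q6,q7},{q2,q4,q6},{q5,q6,q7}} A346={{q7},{q1,q7},{q5,q7},{q6,q7},{q5,q6,q7}} A356={{q5,q7},{q6,q7},{q5,q6,q7}} A456={{q5,q7},{q6,q7},{q5,q6,q7}}
  A1234={{q5,q7},{q5,q6,q7}} A1235={{q5,q7},{q5,q6,q7}} A1236={{q5,q7},{q5,q6,q7}} A1245={{q5,q7},{q5,q6,q7}} A1246={{q5,q7},{q5,q6,q7}} A1256={{q5,q7},{q5,q6,q7}} A1345={{q5,q7},{q2,q4,q6},{q5,q6,q7}} A1346={{q5,q7},{q5,q6,q7}} A1356={{q5,q7},{q5,q6,q7}} A1456={{q5,q7},{q5,q6,q7}} A2345={{q5,q7},{q5,q6,q7}} A2346={{q5,q7},{q5,q6,q7}} A2356={{q5,q7},{q5,q6,q7}} A2456={{q5,q7},{q5,q6,q7}} A3456={{q5,q7},{q6,q7},{q5,q6,q7}}
  A12345={{q5,q7},{q5,q6,q7}} A12346={{q5,q7},{q5,q6,q7}} A12356={{q5,q7},{q5,q6,q7}} A12456={{q5,q7},{q5,q6,q7}} A13456={{q5,q7},{q5,q6,q7}} A23456={{q5,q7},{q5,q6,q7}}
  A123456={{q5,q7},{q5,q6,q7}}
components per intersection:
  A1: {{q2},{q2,q4},{q2,q6},{q2,q4,q6}} {{q3}} {{q5},{q5,q6},{q5,q7},{q5,q6,q7}}
  A2: {{q5},{q5,q6},{q5,q7},{q5,q6,q7}}
  A3: {{q3}} {{q4},{q1,q4},{q2,q4},{q4,q6},{q2,q4,q6}} {{q7},{q1,q7},{q5,q7},{q6,q7},{q5,q6,q7}}
  A4: {{q1},{q4},{q7},{q1,q4},{q1,q6},{q1,q7},{q2,q4},{q4,q6},{q5,q7},{q6,q7},{q2,q4,q6},{q5,q6,q7}}
  A5: {{q5},{q6},{q1,q6},{q2,q6},{q4,q6},{q5,q6},{q5,q7},{q6,q7},{q2,q4,q6},{q5,q6,q7}}
  A6: {{q7},{q1,q7},{q5,q7},{q6,q7},{q5,q6,q7}}
  A12: {{q5},{q5,q6},{q5,q7},{q5,q6,q7}}
  A13: {{q3}} {{q2,q4},{q2,q4,q6}} {{q5,q7},{q5,q6,q7}}
  A14: {{q2,q4},{q2,q4,q6}} {{q5,q7},{q5,q6,q7}}
  A15: {{q5},{q5,q6},{q5,q7},{q5,q6,q7}} {{q2,q6},{q2,q4,q6}}
  A16: {{q5,q7},{q5,q6,q7}}
  A23: {{q5,q7},{q5,q6,q7}}
  A24: {{q5,q7},{q5,q6,q7}}
  A25: {{q5},{q5,q6},{q5,q7},{q5,q6,q7}}
  A26: {{q5,q7},{q5,q6,q7}}
  A34: {{q4},{q1,q4},{q2,q4},{q4,q6},{q2,q4,q6}} {{q7},{q1,q7},{q5,q7},{q6,q7},{q5,q6,q7}}
  A35: {{q4,q6},{q2,q4,q6}} {{q5,q7},{q6,q7},{q5,q6,q7}}
  A36: {{q7},{q1,q7},{q5,q7},{q6,q7},{q5,q6,q7}}
  A45: {{q1,q6}} {{q4,q6},{q2,q4,q6}} {{q5,q7},{q6,q7},{q5,q6,q7}}
  A46: {{q7},{q1,q7},{q5,q7},{q6,q7},{q5,q6,q7}}
  A56: {{q5,q7},{q6,q7},{q5,q6,q7}}
  A123: {{q5,q7},{q5,q6,q7}}
  A124: {{q5,q7},{q5,q6,q7}}
  A125: {{q5},{q5,q6},{q5,q7},{q5,q6,q7}}
  A126: {{q5,q7},{q5,q6,q7}}
  A134: {{q2,q4},{q2,q4,q6}} {{q5,q7},{q5,q6,q7}}
  A135: {{q5,q7},{q5,q6,q7}} {{q2,q4,q6}}
  A136: {{q5,q7},{q5,q6,q7}}
  A145: {{q5,q7},{q5,q6,q7}} {{q2,q4,q6}}
  A146: {{q5,q7},{q5,q6,q7}}
  A156: {{q5,q7},{q5,q6,q7}}
  A234: {{q5,q7},{q5,q6,q7}}
  A235: {{q5,q7},{q5,q6,q7}}
  A236: {{q5,q7},{q5,q6,q7}}
  A245: {{q5,q7},{q5,q6,q7}}
  A246: {{q5,q7},{q5,q6,q7}}
  A256: {{q5,q7},{q5,q6,q7}}
  A345: {{q4,q6},{q2,q4,q6}} {{q5,q7},{q6,q7},{q5,q6,q7}}
  A346: {{q7},{q1,q7},{q5,q7},{q6,q7},{q5,q6,q7}}
  A356: {{q5,q7},{q6,q7},{q5,q6,q7}}
  A456: {{q5,q7},{q6,q7},{q5,q6,q7}}
  A1234: {{q5,q7},{q5,q6,q7}}
  A1235: {{q5,q7},{q5,q6,q7}}
  A1236: {{q5,q7},{q5,q6,q7}}
  A1245: {{q5,q7},{q5,q6,q7}}
  A1246: {{q5,q7},{q5,q6,q7}}
  A1256: {{q5,q7},{q5,q6,q7}}
  A1345: {{q5,q7},{q5,q6,q7}} {{q2,q4,q6}}
  A1346: {{q5,q7},{q5,q6,q7}}
  A1356: {{q5,q7},{q5,q6,q7}}
  A1456: {{q5,q7},{q5,q6,q7}}
  A2345: {{q5,q7},{q5,q6,q7}}
  A2346: {{q5,q7},{q5,q6,q7}}
  A2356: {{q5,q7},{q5,q6,q7}}
  A2456: {{q5,q7},{q5,q6,q7}}
  A3456: {{q5,q7},{q6,q7},{q5,q6,q7}}
  A12345: {{q5,q7},{q5,q6,q7}}
  A12346: {{q5,q7},{q5,q6,q7}}
  A12356: {{q5,q7},{q5,q6,q7}}
  A12456: {{q5,q7},{q5,q6,q7}}
  A13456: {{q5,q7},{q5,q6,q7}}
  A23456: {{q5,q7},{q5,q6,q7}}
  A123456: {{q5,q7},{q5,q6,q7}}
C dims 10,23,24,16; δ0: rk 8, SNF 1^8; δ1: rk 13, SNF 1^13; δ2: rk 11, SNF 1^11
Ȟ^0: (10−8)−0=2 ⇒ Z^2
Ȟ^1: (23−13)−8=2 ⇒ Z^2
Ȟ^2: (24−11)−13=0 ⇒ 0

Ȟ^0 ≅ Z^2, Ȟ^1 ≅ Z^2 and Ȟ^2 ≅ 0


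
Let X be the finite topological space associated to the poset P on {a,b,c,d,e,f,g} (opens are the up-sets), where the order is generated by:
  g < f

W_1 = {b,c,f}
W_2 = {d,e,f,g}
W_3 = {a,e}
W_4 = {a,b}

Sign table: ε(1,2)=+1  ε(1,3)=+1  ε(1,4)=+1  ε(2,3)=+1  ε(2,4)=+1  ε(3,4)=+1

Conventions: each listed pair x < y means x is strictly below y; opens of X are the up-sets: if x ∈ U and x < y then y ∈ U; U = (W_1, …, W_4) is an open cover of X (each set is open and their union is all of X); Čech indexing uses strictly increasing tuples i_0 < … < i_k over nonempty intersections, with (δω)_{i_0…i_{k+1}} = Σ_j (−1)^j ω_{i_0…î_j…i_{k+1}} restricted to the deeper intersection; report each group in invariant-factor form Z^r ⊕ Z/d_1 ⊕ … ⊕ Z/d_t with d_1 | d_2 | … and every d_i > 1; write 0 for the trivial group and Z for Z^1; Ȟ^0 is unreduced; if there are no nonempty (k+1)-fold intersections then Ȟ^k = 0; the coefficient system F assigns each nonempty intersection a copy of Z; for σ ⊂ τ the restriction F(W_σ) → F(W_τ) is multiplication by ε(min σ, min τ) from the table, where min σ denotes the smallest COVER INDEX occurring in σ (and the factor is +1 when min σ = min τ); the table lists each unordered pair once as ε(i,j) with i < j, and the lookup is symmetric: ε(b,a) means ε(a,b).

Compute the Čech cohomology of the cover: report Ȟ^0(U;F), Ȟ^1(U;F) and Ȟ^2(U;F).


Ȟ^0(U;F) ≅ Z,  Ȟ^1(U;F) ≅ Z,  Ȟ^2(U;F) ≅ 0

nonempty overlaps:
  W12={f} W14={b} W23={e} W34={a}
C dims 4,4; δ0: rk 3, SNF 1^3
degree 0: 4−3−0 = 1 → Ȟ^0 ≅ Z
degree 1: 4−0−3 = 1 → Ȟ^1 ≅ Z
degree 2: 0−0−0 = 0 → Ȟ^2 ≅ 0


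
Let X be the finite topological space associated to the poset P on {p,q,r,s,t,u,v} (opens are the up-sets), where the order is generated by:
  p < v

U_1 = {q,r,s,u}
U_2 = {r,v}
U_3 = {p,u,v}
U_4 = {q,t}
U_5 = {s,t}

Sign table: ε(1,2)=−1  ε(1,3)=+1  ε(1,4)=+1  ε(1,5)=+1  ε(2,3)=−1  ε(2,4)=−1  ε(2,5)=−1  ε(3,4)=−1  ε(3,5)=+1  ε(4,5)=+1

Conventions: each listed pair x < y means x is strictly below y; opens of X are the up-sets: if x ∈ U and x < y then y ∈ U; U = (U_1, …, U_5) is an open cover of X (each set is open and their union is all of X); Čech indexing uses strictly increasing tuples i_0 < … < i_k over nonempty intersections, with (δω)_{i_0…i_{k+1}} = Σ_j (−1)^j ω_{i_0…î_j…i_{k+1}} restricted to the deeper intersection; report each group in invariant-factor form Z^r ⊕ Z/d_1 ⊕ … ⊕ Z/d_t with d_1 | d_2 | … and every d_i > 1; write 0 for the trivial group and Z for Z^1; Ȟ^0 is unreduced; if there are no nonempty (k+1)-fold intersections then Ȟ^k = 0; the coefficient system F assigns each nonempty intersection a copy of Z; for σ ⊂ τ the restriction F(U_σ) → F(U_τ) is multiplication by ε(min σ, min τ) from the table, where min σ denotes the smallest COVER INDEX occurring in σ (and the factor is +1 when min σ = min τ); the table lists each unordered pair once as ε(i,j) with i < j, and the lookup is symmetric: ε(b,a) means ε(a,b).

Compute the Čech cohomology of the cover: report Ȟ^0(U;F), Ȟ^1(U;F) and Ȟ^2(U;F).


nerve simplices:
  U12={r} U13={u} U14={q} U15={s} U23={v} U45={t}
C dims 5,6; δ0: rk 4, SNF 1^4
degree 0: 5−4−0 = 1 → Ȟ^0 ≅ Z
degree 1: 6−0−4 = 2 → Ȟ^1 ≅ Z^2
degree 2: 0−0−0 = 0 → Ȟ^2 ≅ 0

Ȟ^0 = Z, Ȟ^1 = Z^2, Ȟ^2 = 0


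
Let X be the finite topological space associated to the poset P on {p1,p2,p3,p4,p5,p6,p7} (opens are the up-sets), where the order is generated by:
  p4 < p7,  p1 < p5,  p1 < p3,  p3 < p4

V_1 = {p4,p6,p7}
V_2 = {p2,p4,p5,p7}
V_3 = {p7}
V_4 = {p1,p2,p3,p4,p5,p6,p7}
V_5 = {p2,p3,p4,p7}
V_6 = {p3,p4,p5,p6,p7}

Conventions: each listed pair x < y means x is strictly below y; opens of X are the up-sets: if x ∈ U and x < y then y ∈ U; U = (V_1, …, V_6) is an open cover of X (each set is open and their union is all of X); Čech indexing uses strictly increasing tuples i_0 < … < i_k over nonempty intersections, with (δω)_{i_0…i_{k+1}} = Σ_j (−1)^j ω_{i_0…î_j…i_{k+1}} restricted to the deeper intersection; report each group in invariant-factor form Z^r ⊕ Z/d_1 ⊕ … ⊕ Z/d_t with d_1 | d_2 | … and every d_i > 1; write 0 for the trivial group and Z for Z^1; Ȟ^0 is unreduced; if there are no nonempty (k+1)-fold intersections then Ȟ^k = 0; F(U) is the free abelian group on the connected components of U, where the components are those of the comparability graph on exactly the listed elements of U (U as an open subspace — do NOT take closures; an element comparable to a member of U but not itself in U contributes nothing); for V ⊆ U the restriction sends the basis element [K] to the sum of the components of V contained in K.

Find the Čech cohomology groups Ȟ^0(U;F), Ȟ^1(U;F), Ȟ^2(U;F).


Ȟ^0(U;F) ≅ Z^3, Ȟ^1(U;F) ≅ 0 and Ȟ^2(U;F) ≅ 0

nerve of the cover:
  V12={p4,p7} V13={p7} V14={p4,p6,p7} V15={p4,p7} V16={p4,p6,p7} V23={p7} V24={p2,p4,p5,p7} V25={p2,p4,p7} V26={p4,p5,p7} V34={p7} V35={p7} V36={p7} V45={p2,p3,p4,p7} V46={p3,p4,p5,p6,p7} V56={p3,p4,p7}
  V123={p7} V124={p4,p7} V125={p4,p7} V126={p4,p7} V134={p7} V135={p7} V136={p7} V145={p4,p7} V146={p4,p6,p7} V156={p4,p7} V234={p7} V235={p7} V236={p7} V245={p2,p4,p7} V246={p4,p5,p7} V256={p4,p7} V345={p7} V346={p7} V356={p7} V456={p3,p4,p7}
  V1234={p7} V1235={p7} V1236={p7} V1245={p4,p7} V1246={p4,p7} V1256={p4,p7} V1345={p7} V1346={p7} V1356={p7} V1456={p4,p7} V2345={p7} V2346={p7} V2356={p7} V2456={p4,p7} V3456={p7}
  V12345={p7} V12346={p7} V12356={p7} V12456={p4,p7} V13456={p7} V23456={p7}
  V123456={p7}
components per intersection:
  V1: {p4,p7} {p6}
  V2: {p2} {p4,p7} {p5}
  V3: {p7}
  V4: {p1,p3,p4,p5,p7} {p2} {p6}
  V5: {p2} {p3,p4,p7}
  V6: {p3,p4,p7} {p5} {p6}
  V12: {p4,p7}
  V13: {p7}
  V14: {p4,p7} {p6}
  V15: {p4,p7}
  V16: {p4,p7} {p6}
  V23: {p7}
  V24: {p2} {p4,p7} {p5}
  V25: {p2} {p4,p7}
  V26: {p4,p7} {p5}
  V34: {p7}
  V35: {p7}
  V36: {p7}
  V45: {p2} {p3,p4,p7}
  V46: {p3,p4,p7} {p5} {p6}
  V56: {p3,p4,p7}
  V123: {p7}
  V124: {p4,p7}
  V125: {p4,p7}
  V126: {p4,p7}
  V134: {p7}
  V135: {p7}
  V136: {p7}
  V145: {p4,p7}
  V146: {p4,p7} {p6}
  V156: {p4,p7}
  V234: {p7}
  V235: {p7}
  V236: {p7}
  V245: {p2} {p4,p7}
  V246: {p4,p7} {p5}
  V256: {p4,p7}
  V345: {p7}
  V346: {p7}
  V356: {p7}
  V456: {p3,p4,p7}
  V1234: {p7}
  V1235: {p7}
  V1236: {p7}
  V1245: {p4,p7}
  V1246: {p4,p7}
  V1256: {p4,p7}
  V1345: {p7}
  V1346: {p7}
  V1356: {p7}
  V1456: {p4,p7}
  V2345: {p7}
  V2346: {p7}
  V2356: {p7}
  V2456: {p4,p7}
  V3456: {p7}
  V12345: {p7}
  V12346: {p7}
  V12356: {p7}
  V12456: {p4,p7}
  V13456: {p7}
  V23456: {p7}
  V123456: {p7}
C dims 14,24,23,15; δ0: rk 11, SNF 1^11; δ1: rk 13, SNF 1^13; δ2: rk 10, SNF 1^10
Ȟ^0 = (14 − 11) − 0 = 3, so Ȟ^0 ≅ Z^3
Ȟ^1 = (24 − 13) − 11 = 0, so Ȟ^1 ≅ 0
Ȟ^2 = (23 − 10) − 13 = 0, so Ȟ^2 ≅ 0


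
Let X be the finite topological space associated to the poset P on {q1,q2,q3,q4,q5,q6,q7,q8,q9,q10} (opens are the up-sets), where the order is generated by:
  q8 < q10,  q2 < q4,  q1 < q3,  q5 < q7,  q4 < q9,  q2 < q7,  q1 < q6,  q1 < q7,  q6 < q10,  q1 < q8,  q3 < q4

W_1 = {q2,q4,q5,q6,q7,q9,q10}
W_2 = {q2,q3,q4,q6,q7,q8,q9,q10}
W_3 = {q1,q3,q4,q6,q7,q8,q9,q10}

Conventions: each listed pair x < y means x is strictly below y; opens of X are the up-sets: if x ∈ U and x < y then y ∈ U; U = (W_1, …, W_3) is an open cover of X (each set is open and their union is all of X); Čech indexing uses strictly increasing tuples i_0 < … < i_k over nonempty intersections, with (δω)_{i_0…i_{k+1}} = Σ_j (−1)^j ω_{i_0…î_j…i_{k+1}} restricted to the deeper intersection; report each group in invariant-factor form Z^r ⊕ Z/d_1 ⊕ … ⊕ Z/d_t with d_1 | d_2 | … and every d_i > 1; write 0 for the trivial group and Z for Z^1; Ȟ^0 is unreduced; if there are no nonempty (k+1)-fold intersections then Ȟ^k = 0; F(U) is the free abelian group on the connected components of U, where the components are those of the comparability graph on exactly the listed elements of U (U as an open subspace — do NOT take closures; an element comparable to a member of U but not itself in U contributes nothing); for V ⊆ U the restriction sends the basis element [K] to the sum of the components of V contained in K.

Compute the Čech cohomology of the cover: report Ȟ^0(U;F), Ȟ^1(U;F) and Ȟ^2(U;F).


cover nerve:
  W12={q2,q4,q6,q7,q9,q10} W13={q4,q6,q7,q9,q10} W23={q3,q4,q6,q7,q8,q9,q10}
  W123={q4,q6,q7,q9,q10}
components per intersection:
  W1: {q2,q4,q5,q7,q9} {q6,q10}
  W2: {q2,q3,q4,q7,q9} {q6,q8,q10}
  W3: {q1,q3,q4,q6,q7,q8,q9,q10}
  W12: {q2,q4,q7,q9} {q6,q10}
  W13: {q4,q9} {q6,q10} {q7}
  W23: {q3,q4,q9} {q6,q8,q10} {q7}
  W123: {q4,q9} {q6,q10} {q7}
C dims 5,8,3; δ0: rk 4, SNF 1^4; δ1: rk 3, SNF 1^3
Ȟ^0: (5−4)−0=1 ⇒ Z
Ȟ^1: (8−3)−4=1 ⇒ Z
Ȟ^2: (3−0)−3=0 ⇒ 0

Ȟ^0 = Z, Ȟ^1 = Z, Ȟ^2 = 0


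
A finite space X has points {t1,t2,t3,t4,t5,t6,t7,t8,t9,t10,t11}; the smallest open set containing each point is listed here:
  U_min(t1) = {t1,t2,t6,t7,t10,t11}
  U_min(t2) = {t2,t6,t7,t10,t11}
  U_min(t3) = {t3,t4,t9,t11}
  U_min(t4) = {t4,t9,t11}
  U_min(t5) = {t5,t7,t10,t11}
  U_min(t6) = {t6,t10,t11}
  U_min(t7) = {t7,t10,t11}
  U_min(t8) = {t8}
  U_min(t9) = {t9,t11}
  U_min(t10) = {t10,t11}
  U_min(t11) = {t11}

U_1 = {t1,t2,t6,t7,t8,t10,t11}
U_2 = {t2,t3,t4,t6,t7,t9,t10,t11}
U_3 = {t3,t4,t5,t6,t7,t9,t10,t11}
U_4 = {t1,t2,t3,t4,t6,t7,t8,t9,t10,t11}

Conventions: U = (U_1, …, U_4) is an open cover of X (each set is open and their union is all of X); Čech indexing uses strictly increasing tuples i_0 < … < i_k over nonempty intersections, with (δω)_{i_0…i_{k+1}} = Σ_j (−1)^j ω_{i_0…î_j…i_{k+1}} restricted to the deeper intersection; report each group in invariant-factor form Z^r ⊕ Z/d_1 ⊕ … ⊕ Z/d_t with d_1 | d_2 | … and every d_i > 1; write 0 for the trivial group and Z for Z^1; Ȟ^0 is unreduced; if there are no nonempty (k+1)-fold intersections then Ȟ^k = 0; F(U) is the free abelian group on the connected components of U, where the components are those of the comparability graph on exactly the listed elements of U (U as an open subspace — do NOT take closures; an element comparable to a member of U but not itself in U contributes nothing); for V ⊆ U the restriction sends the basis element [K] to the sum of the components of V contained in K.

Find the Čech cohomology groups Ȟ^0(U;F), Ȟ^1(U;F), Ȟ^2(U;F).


Ȟ^0(U;F) ≅ Z^2,  Ȟ^1(U;F) ≅ 0,  Ȟ^2(U;F) ≅ 0

intersection data:
  U12={t2,t6,t7,t10,t11} U13={t6,t7,t10,t11} U14={t1,t2,t6,t7,t8,t10,t11} U23={t3,t4,t6,t7,t9,t10,t11} U24={t2,t3,t4,t6,t7,t9,t10,t11} U34={t3,t4,t6,t7,t9,t10,t11}
  U123={t6,t7,t10,t11} U124={t2,t6,t7,t10,t11} U134={t6,t7,t10,t11} U234={t3,t4,t6,t7,t9,t10,t11}
  U1234={t6,t7,t10,t11}
components per intersection:
  U1: {t1,t2,t6,t7,t10,t11} {t8}
  U2: {t2,t3,t4,t6,t7,t9,t10,t11}
  U3: {t3,t4,t5,t6,t7,t9,t10,t11}
  U4: {t1,t2,t3,t4,t6,t7,t9,t10,t11} {t8}
  U12: {t2,t6,t7,t10,t11}
  U13: {t6,t7,t10,t11}
  U14: {t1,t2,t6,t7,t10,t11} {t8}
  U23: {t3,t4,t6,t7,t9,t10,t11}
  U24: {t2,t3,t4,t6,t7,t9,t10,t11}
  U34: {t3,t4,t6,t7,t9,t10,t11}
  U123: {t6,t7,t10,t11}
  U124: {t2,t6,t7,t10,t11}
  U134: {t6,t7,t10,t11}
  U234: {t3,t4,t6,t7,t9,t10,t11}
  U1234: {t6,t7,t10,t11}
C dims 6,7,4,1; δ0: rk 4, SNF 1^4; δ1: rk 3, SNF 1^3; δ2: rk 1, SNF 1^1
Ȟ^0 = (6 − 4) − 0 = 2, so Ȟ^0 ≅ Z^2
Ȟ^1 = (7 − 3) − 4 = 0, so Ȟ^1 ≅ 0
Ȟ^2 = (4 − 1) − 3 = 0, so Ȟ^2 ≅ 0


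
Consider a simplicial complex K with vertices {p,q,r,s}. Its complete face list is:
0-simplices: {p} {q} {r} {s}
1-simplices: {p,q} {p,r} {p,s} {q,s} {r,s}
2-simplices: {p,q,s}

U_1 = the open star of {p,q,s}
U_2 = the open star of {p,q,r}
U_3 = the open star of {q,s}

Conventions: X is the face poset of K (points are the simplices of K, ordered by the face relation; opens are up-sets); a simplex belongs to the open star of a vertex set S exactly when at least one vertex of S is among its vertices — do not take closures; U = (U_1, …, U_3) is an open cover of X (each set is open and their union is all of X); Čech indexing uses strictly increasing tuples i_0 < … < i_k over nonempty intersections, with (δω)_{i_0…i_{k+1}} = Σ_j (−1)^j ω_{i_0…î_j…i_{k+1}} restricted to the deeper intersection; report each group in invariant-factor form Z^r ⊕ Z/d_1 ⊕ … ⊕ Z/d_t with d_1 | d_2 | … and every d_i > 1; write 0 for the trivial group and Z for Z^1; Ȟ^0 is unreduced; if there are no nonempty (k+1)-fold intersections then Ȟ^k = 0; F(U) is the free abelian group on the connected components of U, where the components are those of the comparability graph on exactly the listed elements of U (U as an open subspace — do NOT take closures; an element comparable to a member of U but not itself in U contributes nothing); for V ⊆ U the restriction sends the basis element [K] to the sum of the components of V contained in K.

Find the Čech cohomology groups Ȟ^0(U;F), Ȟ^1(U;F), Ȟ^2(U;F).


intersection data:
  U1={{p},{q},{s},{p,q},{p,r},{p,s},{q,s},{r,s},{p,q,s}} U2={{p},{q},{r},{p,q},{p,r},{p,s},{q,s},{r,s},{p,q,s}} U3={{q},{s},{p,q},{p,s},{q,s},{r,s},{p,q,s}}
  U12={{p},{q},{p,q},{p,r},{p,s},{q,s},{r,s},{p,q,s}} U13={{q},{s},{p,q},{p,s},{q,s},{r,s},{p,q,s}} U23={{q},{p,q},{p,s},{q,s},{r,s},{p,q,s}}
  U123={{q},{p,q},{p,s},{q,s},{r,s},{p,q,s}}
components per intersection:
  U1: {{p},{q},{s},{p,q},{p,r},{p,s},{q,s},{r,s},{p,q,s}}
  U2: {{p},{q},{r},{p,q},{p,r},{p,s},{q,s},{r,s},{p,q,s}}
  U3: {{q},{s},{p,q},{p,s},{q,s},{r,s},{p,q,s}}
  U12: {{p},{q},{p,q},{p,r},{p,s},{q,s},{p,q,s}} {{r,s}}
  U13: {{q},{s},{p,q},{p,s},{q,s},{r,s},{p,q,s}}
  U23: {{q},{p,q},{p,s},{q,s},{p,q,s}} {{r,s}}
  U123: {{q},{p,q},{p,s},{q,s},{p,q,s}} {{r,s}}
C dims 3,5,2; δ0: rk 2, SNF 1^2; δ1: rk 2, SNF 1^2
Ȟ^0 = (3 − 2) − 0 = 1, so Ȟ^0 ≅ Z
Ȟ^1 = (5 − 2) − 2 = 1, so Ȟ^1 ≅ Z
Ȟ^2 = (2 − 0) − 2 = 0, so Ȟ^2 ≅ 0

Ȟ^0 ≅ Z, Ȟ^1 ≅ Z and Ȟ^2 ≅ 0


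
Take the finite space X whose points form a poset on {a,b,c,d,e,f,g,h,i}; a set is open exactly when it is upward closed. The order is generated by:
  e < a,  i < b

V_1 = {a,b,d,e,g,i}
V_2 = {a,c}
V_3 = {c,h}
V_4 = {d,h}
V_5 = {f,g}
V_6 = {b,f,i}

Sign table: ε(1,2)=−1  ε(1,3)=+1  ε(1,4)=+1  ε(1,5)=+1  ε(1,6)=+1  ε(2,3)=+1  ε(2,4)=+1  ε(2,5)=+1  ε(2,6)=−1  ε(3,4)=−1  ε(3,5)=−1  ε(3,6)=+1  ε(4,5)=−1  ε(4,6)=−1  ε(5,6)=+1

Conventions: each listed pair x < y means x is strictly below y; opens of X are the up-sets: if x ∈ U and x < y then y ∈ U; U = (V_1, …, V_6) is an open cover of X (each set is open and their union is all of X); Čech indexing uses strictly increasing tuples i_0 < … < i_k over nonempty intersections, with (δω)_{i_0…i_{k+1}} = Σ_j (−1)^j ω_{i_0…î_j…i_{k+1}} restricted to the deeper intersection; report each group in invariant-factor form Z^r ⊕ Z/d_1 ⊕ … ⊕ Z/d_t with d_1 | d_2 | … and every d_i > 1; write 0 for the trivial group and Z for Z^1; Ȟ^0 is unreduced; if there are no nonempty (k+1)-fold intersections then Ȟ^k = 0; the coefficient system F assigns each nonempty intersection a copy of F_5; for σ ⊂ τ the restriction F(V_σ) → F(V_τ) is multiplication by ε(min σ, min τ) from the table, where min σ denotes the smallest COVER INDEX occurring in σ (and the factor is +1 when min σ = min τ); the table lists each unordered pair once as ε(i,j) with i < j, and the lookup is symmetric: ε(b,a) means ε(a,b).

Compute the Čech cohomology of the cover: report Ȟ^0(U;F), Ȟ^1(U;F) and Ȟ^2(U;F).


Ȟ^0 ≅ Z/5, Ȟ^1 ≅ Z/5 ⊕ Z/5 and Ȟ^2 ≅ 0

intersection data:
  V12={a} V14={d} V15={g} V16={b,i} V23={c} V34={h} V56={f}
C dims 6,7; δ0: rk_F5 5
Ȟ^0 = (6 − 5) − 0 = 1, so Ȟ^0 ≅ Z/5
Ȟ^1 = (7 − 0) − 5 = 2, so Ȟ^1 ≅ Z/5 ⊕ Z/5
Ȟ^2 = (0 − 0) − 0 = 0, so Ȟ^2 ≅ 0


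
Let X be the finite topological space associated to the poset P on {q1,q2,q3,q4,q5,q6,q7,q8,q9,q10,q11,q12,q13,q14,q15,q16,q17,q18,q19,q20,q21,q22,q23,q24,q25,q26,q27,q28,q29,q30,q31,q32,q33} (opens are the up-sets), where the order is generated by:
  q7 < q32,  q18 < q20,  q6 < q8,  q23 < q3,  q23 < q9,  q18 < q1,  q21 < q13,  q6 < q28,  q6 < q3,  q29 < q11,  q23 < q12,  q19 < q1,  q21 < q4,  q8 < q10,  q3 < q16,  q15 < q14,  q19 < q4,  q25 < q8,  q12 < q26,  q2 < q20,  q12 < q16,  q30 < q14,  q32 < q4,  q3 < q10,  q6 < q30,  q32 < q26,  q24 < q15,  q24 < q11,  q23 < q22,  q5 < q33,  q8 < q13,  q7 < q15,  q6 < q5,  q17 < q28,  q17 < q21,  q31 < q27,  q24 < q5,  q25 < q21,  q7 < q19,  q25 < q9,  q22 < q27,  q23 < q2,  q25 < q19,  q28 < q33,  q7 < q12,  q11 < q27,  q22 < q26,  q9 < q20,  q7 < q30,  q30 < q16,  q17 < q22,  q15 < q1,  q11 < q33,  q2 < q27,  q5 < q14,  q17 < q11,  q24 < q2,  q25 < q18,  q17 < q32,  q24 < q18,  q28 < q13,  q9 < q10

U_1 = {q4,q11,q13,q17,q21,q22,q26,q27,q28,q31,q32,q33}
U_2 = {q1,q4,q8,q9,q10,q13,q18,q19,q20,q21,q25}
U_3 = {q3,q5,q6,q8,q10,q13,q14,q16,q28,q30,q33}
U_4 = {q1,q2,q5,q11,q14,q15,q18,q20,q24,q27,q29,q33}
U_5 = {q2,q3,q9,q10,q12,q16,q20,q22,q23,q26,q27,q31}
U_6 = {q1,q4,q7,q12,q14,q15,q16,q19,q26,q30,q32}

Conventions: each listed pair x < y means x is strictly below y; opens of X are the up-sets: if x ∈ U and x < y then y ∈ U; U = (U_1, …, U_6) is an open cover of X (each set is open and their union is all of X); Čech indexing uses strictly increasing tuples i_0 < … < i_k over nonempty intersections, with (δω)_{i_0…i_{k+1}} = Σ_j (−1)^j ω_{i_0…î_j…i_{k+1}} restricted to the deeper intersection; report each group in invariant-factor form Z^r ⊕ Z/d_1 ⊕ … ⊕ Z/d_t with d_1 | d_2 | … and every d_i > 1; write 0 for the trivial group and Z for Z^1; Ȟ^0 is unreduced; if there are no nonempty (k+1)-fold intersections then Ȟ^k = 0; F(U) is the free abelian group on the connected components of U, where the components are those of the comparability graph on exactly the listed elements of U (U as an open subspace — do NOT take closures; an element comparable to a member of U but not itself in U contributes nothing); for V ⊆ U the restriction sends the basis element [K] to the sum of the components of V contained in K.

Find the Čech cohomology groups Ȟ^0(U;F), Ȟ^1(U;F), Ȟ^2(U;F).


nerve simplices:
  U12={q4,q13,q21} U13={q13,q28,q33} U14={q11,q27,q33} U15={q22,q26,q27,q31} U16={q4,q26,q32} U23={q8,q10,q13} U24={q1,q18,q20} U25={q9,q10,q20} U26={q1,q4,q19} U34={q5,q14,q33} U35={q3,q10,q16} U36={q14,q16,q30} U45={q2,q20,q27} U46={q1,q14,q15} U56={q12,q16,q26}
  U123={q13} U126={q4} U134={q33} U145={q27} U156={q26} U235={q10} U245={q20} U246={q1} U346={q14} U356={q16}
components per intersection:
  U1: {q4,q11,q13,q17,q21,q22,q26,q27,q28,q31,q32,q33}
  U2: {q1,q4,q8,q9,q10,q13,q18,q19,q20,q21,q25}
  U3: {q3,q5,q6,q8,q10,q13,q14,q16,q28,q30,q33}
  U4: {q1,q2,q5,q11,q14,q15,q18,q20,q24,q27,q29,q33}
  U5: {q2,q3,q9,q10,q12,q16,q20,q22,q23,q26,q27,q31}
  U6: {q1,q4,q7,q12,q14,q15,q16,q19,q26,q30,q32}
  U12: {q4,q13,q21}
  U13: {q13,q28,q33}
  U14: {q11,q27,q33}
  U15: {q22,q26,q27,q31}
  U16: {q4,q26,q32}
  U23: {q8,q10,q13}
  U24: {q1,q18,q20}
  U25: {q9,q10,q20}
  U26: {q1,q4,q19}
  U34: {q5,q14,q33}
  U35: {q3,q10,q16}
  U36: {q14,q16,q30}
  U45: {q2,q20,q27}
  U46: {q1,q14,q15}
  U56: {q12,q16,q26}
  U123: {q13}
  U126: {q4}
  U134: {q33}
  U145: {q27}
  U156: {q26}
  U235: {q10}
  U245: {q20}
  U246: {q1}
  U346: {q14}
  U356: {q16}
C dims 6,15,10; δ0: rk 5, SNF 1^5; δ1: rk 10, SNF 1^9·2
degree 0: 6−5−0 = 1 → Ȟ^0 ≅ Z
degree 1: 15−10−5 = 0 → Ȟ^1 ≅ 0
degree 2: 10−0−10 = 0 plus torsion [2] → Ȟ^2 ≅ Z/2

Ȟ^0 = Z,  Ȟ^1 = 0,  Ȟ^2 = Z/2


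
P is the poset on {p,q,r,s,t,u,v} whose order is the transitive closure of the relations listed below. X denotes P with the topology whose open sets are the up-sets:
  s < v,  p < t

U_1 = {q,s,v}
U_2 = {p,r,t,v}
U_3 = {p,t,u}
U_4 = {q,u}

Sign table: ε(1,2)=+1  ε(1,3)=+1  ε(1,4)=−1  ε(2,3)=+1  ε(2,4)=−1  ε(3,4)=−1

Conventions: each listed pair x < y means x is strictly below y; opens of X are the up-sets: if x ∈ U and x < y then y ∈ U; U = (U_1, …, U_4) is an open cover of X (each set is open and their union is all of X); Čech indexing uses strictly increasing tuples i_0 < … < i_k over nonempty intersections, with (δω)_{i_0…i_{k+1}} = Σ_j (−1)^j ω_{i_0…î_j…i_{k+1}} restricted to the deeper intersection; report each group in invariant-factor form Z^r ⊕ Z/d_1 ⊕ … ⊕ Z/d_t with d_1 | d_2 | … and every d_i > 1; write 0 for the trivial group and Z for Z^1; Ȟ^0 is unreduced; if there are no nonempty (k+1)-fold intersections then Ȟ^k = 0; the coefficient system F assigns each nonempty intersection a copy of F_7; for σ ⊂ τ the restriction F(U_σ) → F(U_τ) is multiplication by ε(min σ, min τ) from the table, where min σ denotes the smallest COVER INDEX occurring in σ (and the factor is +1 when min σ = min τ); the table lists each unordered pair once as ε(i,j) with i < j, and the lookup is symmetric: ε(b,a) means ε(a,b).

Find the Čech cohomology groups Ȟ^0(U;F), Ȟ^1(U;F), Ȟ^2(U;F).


Ȟ^0 ≅ Z/7; Ȟ^1 ≅ Z/7; Ȟ^2 ≅ 0

nonempty overlaps:
  U12={v} U14={q} U23={p,t} U34={u}
C dims 4,4; δ0: rk_F7 3
degree 0: 4−3−0 = 1 → Ȟ^0 ≅ Z/7
degree 1: 4−0−3 = 1 → Ȟ^1 ≅ Z/7
degree 2: 0−0−0 = 0 → Ȟ^2 ≅ 0


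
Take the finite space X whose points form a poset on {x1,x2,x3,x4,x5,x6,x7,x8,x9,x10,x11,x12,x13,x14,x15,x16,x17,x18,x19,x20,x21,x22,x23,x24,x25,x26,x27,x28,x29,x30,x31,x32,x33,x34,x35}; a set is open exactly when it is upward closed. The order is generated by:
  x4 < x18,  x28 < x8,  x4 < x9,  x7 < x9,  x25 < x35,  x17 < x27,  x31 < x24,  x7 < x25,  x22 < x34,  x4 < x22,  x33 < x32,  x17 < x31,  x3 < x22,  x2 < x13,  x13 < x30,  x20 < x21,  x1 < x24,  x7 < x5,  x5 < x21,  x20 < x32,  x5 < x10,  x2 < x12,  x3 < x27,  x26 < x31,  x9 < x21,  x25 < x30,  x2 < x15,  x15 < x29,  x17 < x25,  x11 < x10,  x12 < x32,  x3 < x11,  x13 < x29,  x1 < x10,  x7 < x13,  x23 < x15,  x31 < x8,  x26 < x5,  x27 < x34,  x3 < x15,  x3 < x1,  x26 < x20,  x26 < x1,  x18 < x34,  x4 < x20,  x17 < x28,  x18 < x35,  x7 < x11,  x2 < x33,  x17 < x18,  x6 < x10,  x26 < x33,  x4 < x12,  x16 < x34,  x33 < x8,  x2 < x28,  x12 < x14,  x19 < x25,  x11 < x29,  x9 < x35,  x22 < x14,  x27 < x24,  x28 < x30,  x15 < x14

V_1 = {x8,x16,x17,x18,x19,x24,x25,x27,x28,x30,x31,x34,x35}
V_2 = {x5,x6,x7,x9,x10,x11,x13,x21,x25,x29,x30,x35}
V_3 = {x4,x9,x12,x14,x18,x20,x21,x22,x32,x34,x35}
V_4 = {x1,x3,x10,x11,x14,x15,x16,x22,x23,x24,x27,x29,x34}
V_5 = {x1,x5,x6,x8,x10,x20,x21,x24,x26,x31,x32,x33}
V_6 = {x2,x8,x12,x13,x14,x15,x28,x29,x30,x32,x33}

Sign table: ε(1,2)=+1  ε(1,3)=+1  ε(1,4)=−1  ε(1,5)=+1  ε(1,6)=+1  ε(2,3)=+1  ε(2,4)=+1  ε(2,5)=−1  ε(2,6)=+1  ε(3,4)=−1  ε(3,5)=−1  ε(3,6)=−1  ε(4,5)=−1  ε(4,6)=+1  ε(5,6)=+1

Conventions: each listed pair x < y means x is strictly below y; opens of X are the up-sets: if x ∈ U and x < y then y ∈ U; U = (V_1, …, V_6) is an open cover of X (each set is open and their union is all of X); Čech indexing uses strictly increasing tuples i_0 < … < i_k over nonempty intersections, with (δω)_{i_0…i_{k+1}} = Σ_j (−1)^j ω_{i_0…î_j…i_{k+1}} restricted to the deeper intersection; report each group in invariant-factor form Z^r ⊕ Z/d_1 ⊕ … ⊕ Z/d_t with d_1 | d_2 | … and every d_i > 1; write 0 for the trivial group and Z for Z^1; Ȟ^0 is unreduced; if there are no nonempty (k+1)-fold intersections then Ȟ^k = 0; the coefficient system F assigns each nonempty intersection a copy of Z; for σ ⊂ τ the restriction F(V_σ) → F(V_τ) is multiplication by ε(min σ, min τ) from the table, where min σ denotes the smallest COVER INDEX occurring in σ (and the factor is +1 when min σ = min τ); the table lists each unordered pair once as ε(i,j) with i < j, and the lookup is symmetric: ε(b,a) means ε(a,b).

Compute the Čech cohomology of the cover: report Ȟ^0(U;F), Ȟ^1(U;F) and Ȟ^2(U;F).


nerve simplices:
  V12={x25,x30,x35} V13={x18,x34,x35} V14={x16,x24,x27,x34} V15={x8,x24,x31} V16={x8,x28,x30} V23={x9,x21,x35} V24={x10,x11,x29} V25={x5,x6,x10,x21} V26={x13,x29,x30} V34={x14,x22,x34} V35={x20,x21,x32} V36={x12,x14,x32} V45={x1,x10,x24} V46={x14,x15,x29} V56={x8,x32,x33}
  V123={x35} V126={x30} V134={x34} V145={x24} V156={x8} V235={x21} V245={x10} V246={x29} V346={x14} V356={x32}
C dims 6,15,10; δ0: rk 6, SNF 1^5·2; δ1: rk 9, SNF 1^9
degree 0: 6−6−0 = 0 → Ȟ^0 ≅ 0
degree 1: 15−9−6 = 0 plus torsion [2] → Ȟ^1 ≅ Z/2
degree 2: 10−0−9 = 1 → Ȟ^2 ≅ Z

Ȟ^0 ≅ 0; Ȟ^1 ≅ Z/2; Ȟ^2 ≅ Z


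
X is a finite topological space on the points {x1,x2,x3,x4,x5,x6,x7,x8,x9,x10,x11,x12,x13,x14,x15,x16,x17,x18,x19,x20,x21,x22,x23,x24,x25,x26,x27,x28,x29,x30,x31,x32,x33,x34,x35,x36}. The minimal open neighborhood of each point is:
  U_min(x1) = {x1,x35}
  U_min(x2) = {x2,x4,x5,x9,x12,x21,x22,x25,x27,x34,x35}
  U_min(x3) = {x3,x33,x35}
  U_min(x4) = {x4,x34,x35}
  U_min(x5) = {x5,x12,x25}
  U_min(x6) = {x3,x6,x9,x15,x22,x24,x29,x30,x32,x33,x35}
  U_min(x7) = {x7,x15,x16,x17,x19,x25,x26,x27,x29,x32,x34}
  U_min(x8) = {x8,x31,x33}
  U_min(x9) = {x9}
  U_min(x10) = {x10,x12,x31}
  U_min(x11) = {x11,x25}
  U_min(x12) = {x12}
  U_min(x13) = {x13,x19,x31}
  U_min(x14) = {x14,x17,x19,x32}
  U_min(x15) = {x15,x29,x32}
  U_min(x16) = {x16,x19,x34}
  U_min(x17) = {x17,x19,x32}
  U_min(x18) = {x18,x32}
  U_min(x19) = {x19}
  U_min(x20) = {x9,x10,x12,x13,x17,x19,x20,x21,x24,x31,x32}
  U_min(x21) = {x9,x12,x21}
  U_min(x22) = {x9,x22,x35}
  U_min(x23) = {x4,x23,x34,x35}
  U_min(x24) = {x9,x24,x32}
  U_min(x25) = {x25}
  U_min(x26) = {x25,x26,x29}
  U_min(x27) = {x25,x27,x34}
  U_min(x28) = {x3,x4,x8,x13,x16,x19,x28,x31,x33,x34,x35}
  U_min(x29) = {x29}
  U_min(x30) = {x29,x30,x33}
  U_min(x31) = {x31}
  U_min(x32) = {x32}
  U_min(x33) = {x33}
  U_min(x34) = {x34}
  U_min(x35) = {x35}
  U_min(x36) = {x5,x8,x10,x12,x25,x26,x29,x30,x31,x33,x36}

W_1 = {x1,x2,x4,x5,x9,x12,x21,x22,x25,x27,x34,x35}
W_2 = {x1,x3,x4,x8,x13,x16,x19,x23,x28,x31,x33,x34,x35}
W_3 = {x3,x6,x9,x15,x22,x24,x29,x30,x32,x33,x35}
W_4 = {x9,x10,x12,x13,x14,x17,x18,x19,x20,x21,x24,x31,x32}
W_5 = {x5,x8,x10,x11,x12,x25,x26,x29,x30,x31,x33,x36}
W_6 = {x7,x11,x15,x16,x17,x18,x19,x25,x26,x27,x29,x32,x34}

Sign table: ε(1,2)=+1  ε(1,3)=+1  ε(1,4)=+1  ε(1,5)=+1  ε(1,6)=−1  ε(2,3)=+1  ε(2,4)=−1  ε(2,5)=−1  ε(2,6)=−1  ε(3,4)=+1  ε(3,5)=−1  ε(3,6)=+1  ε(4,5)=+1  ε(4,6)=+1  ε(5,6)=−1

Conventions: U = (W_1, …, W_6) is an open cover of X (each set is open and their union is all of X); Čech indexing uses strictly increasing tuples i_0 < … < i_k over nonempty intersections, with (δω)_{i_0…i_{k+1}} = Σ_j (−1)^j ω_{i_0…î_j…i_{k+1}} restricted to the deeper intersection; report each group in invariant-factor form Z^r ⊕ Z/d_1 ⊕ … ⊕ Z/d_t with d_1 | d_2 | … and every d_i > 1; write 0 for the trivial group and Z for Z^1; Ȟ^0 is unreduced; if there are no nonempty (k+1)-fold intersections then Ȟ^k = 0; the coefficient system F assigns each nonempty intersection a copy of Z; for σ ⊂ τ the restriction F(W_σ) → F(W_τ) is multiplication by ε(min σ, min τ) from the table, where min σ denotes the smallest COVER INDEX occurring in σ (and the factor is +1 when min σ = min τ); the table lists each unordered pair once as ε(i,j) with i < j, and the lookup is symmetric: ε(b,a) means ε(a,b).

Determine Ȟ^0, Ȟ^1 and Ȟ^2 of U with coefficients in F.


Ȟ^0 = 0; Ȟ^1 = Z/2; Ȟ^2 = Z

nerve simplices:
  W12={x1,x4,x34,x35} W13={x9,x22,x35} W14={x9,x12,x21} W15={x5,x12,x25} W16={x25,x27,x34} W23={x3,x33,x35} W24={x13,x19,x31} W25={x8,x31,x33} W26={x16,x19,x34} W34={x9,x24,x32} W35={x29,x30,x33} W36={x15,x29,x32} W45={x10,x12,x31} W46={x17,x18,x19,x32} W56={x11,x25,x26,x29}
  W123={x35} W126={x34} W134={x9} W145={x12} W156={x25} W235={x33} W245={x31} W246={x19} W346={x32} W356={x29}
C dims 6,15,10; δ0: rk 6, SNF 1^5·2; δ1: rk 9, SNF 1^9
degree 0: 6−6−0 = 0 → Ȟ^0 ≅ 0
degree 1: 15−9−6 = 0 plus torsion [2] → Ȟ^1 ≅ Z/2
degree 2: 10−0−9 = 1 → Ȟ^2 ≅ Z
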